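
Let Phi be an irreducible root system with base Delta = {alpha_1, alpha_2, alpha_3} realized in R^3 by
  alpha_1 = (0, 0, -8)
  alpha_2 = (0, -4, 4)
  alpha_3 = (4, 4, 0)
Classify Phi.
Compute the Cartan integers a_ij = 2(alpha_i, alpha_j)/(alpha_j, alpha_j); the resulting 3x3 Cartan matrix is
[[2, -2, 0], [-1, 2, -1], [0, -1, 2]].
The roots have two lengths (squared-length ratio 2:1); the short ones are alpha_{2,3}. The associated Dynkin diagram is a chain of 3 nodes with a double edge at one end; the terminal node there is the unique long simple root (C_3), so the type is C_3 (the algebra sp(6)).

C_3 (sp(6))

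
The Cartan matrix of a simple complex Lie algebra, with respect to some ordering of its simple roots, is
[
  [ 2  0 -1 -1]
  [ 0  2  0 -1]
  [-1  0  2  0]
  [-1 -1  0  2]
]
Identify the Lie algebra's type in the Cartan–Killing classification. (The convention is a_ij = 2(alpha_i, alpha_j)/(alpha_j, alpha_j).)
The matrix has rank 4 with 2's on the diagonal. Reading the off-diagonal entries as Dynkin edges (a single edge where a_ij = a_ji = -1; a double or triple edge where a_ij * a_ji = 2 or 3), the diagram is a chain of 4 nodes with single edges (A_4). One simple-root ordering that puts it in standard form is (alpha_2, alpha_4, alpha_1, alpha_3). So the algebra is type A_4, i.e. sl(5).

A_4 (sl(5))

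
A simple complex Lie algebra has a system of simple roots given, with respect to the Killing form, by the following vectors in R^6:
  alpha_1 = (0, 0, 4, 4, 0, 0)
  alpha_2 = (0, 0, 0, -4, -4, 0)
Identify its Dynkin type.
A_2

Compute the Cartan integers a_ij = 2(alpha_i, alpha_j)/(alpha_j, alpha_j); the resulting 2x2 Cartan matrix is
[[2, -1], [-1, 2]].
All simple roots have the same length, so the diagram is simply laced. The associated Dynkin diagram is a chain of 2 nodes with single edges (A_2), so the type is A_2 (the algebra sl(3)).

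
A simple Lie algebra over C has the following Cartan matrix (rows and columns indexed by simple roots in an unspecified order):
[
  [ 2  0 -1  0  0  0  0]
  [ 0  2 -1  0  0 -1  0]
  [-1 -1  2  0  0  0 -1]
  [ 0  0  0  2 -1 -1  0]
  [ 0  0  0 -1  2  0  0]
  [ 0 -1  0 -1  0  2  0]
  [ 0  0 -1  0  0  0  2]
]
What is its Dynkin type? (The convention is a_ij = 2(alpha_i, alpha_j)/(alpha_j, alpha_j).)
The matrix has rank 7 with 2's on the diagonal. Reading the off-diagonal entries as Dynkin edges (a single edge where a_ij = a_ji = -1; a double or triple edge where a_ij * a_ji = 2 or 3), the diagram is a chain of 5 nodes with a fork of two nodes at one end (D_7). One simple-root ordering that puts it in standard form is (alpha_5, alpha_4, alpha_6, alpha_2, alpha_3, alpha_7, alpha_1). So the algebra is type D_7, i.e. so(14).

type D_7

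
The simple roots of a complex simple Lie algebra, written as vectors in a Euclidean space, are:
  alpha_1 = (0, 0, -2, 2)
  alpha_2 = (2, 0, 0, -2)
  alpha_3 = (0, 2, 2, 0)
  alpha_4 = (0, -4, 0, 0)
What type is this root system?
Compute the Cartan integers a_ij = 2(alpha_i, alpha_j)/(alpha_j, alpha_j); the resulting 4x4 Cartan matrix is
[[2, -1, -1, 0], [-1, 2, 0, 0], [-1, 0, 2, -1], [0, 0, -2, 2]].
The roots have two lengths (squared-length ratio 2:1); the short ones are alpha_{1,2,3}. The associated Dynkin diagram is a chain of 4 nodes with a double edge at one end; the terminal node there is the unique long simple root (C_4), so the type is C_4 (the algebra sp(8)).

C_4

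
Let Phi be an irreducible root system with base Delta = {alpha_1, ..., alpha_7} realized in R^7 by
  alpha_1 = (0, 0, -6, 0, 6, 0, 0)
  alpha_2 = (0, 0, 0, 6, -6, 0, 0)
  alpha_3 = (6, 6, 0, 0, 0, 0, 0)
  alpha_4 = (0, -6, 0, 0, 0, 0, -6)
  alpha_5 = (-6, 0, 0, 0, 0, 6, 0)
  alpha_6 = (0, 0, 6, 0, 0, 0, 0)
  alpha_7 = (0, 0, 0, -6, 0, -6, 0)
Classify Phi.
B7

Compute the Cartan integers a_ij = 2(alpha_i, alpha_j)/(alpha_j, alpha_j); the resulting 7x7 Cartan matrix is
[[2, -1, 0, 0, 0, -2, 0], [-1, 2, 0, 0, 0, 0, -1], [0, 0, 2, -1, -1, 0, 0], [0, 0, -1, 2, 0, 0, 0], [0, 0, -1, 0, 2, 0, -1], [-1, 0, 0, 0, 0, 2, 0], [0, -1, 0, 0, -1, 0, 2]].
The roots have two lengths (squared-length ratio 2:1); the short ones are alpha_{6}. The associated Dynkin diagram is a chain of 7 nodes with a double edge at one end; the terminal node there is the unique short simple root (B_7), so the type is B_7 (the algebra so(15)).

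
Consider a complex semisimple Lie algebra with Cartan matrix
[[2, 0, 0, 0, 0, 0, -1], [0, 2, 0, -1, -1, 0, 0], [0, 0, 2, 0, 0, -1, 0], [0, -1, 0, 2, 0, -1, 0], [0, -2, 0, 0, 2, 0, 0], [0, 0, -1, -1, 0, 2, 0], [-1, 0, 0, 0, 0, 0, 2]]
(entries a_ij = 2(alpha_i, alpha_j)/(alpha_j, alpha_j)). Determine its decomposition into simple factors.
The diagram associated to this matrix has two connected components: the simple roots {alpha_1, alpha_7} form a chain of 2 nodes with single edges (A_2), and {alpha_2, alpha_3, alpha_4, alpha_5, alpha_6} form a chain of 5 nodes with a double edge at one end; the terminal node there is the unique long simple root (C_5). A semisimple Lie algebra decomposes uniquely as the direct sum of simple ideals, one per connected component of its Dynkin diagram, so g ≅ A_2 ⊕ C_5 (dimension 8 + 55 = 63).

A_2 ⊕ C_5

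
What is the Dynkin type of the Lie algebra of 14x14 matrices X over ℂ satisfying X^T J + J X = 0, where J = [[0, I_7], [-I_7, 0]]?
This is sp(14), which has dimension 14(14+1)/2 = 105 and rank 14/2 = 7. In the classification of classical Lie algebras, the symplectic algebra sp(2n) has type C_n; here n = 7, so the Dynkin diagram is a chain of 7 nodes with a double edge at one end; the terminal node there is the unique long simple root (C_7). Hence the type is C_7.

C_7 (sp(14))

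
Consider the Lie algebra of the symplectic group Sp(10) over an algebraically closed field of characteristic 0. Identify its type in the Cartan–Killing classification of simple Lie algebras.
This is sp(10), which has dimension 10(10+1)/2 = 55 and rank 10/2 = 5. In the classification of classical Lie algebras, the symplectic algebra sp(2n) has type C_n; here n = 5, so the Dynkin diagram is a chain of 5 nodes with a double edge at one end; the terminal node there is the unique long simple root (C_5). Hence the type is C_5.

C5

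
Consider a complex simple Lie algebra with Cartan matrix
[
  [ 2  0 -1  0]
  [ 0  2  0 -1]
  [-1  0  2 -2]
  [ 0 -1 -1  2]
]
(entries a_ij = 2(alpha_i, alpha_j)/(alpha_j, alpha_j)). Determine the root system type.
The matrix has rank 4 with 2's on the diagonal. Reading the off-diagonal entries as Dynkin edges (a single edge where a_ij = a_ji = -1; a double or triple edge where a_ij * a_ji = 2 or 3), the diagram is a chain of 4 nodes with a double edge between the middle two (F_4). One simple-root ordering that puts it in standard form is (alpha_1, alpha_3, alpha_4, alpha_2). So the algebra is type F_4.

type F_4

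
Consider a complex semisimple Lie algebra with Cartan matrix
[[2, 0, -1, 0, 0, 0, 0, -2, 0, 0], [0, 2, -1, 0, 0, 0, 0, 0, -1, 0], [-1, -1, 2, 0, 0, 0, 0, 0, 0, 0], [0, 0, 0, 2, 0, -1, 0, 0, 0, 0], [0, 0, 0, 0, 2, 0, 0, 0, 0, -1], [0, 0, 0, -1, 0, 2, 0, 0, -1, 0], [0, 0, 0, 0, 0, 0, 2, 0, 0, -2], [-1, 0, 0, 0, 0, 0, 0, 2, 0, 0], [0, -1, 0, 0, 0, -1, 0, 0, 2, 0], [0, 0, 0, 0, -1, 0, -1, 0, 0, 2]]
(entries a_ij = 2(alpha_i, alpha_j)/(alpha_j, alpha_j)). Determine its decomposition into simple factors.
B7 + C3

The diagram associated to this matrix has two connected components: the simple roots {alpha_1, alpha_2, alpha_3, alpha_4, alpha_6, alpha_8, alpha_9} form a chain of 7 nodes with a double edge at one end; the terminal node there is the unique short simple root (B_7), and {alpha_5, alpha_7, alpha_10} form a chain of 3 nodes with a double edge at one end; the terminal node there is the unique long simple root (C_3). A semisimple Lie algebra decomposes uniquely as the direct sum of simple ideals, one per connected component of its Dynkin diagram, so g ≅ B_7 ⊕ C_3 (dimension 105 + 21 = 126).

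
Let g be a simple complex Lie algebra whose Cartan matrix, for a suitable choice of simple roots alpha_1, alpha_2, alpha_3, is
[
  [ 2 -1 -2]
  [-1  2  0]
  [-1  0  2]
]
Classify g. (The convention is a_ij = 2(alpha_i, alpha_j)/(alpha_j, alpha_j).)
B3

The matrix has rank 3 with 2's on the diagonal. Reading the off-diagonal entries as Dynkin edges (a single edge where a_ij = a_ji = -1; a double or triple edge where a_ij * a_ji = 2 or 3), the diagram is a chain of 3 nodes with a double edge at one end; the terminal node there is the unique short simple root (B_3). One simple-root ordering that puts it in standard form is (alpha_2, alpha_1, alpha_3). So the algebra is type B_3, i.e. so(7).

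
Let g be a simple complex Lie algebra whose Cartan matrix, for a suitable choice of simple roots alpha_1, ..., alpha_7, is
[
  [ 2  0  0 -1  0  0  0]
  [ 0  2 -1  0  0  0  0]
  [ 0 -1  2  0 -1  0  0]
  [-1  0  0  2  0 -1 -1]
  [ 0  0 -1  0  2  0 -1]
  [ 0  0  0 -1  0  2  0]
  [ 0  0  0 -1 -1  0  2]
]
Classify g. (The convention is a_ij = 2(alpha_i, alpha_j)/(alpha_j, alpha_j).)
D_7

The matrix has rank 7 with 2's on the diagonal. Reading the off-diagonal entries as Dynkin edges (a single edge where a_ij = a_ji = -1; a double or triple edge where a_ij * a_ji = 2 or 3), the diagram is a chain of 5 nodes with a fork of two nodes at one end (D_7). One simple-root ordering that puts it in standard form is (alpha_2, alpha_3, alpha_5, alpha_7, alpha_4, alpha_1, alpha_6). So the algebra is type D_7, i.e. so(14).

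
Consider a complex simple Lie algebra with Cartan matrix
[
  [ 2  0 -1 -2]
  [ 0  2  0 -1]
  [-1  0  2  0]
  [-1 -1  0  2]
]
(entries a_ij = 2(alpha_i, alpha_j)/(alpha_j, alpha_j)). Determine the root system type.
The matrix has rank 4 with 2's on the diagonal. Reading the off-diagonal entries as Dynkin edges (a single edge where a_ij = a_ji = -1; a double or triple edge where a_ij * a_ji = 2 or 3), the diagram is a chain of 4 nodes with a double edge between the middle two (F_4). One simple-root ordering that puts it in standard form is (alpha_3, alpha_1, alpha_4, alpha_2). So the algebra is type F_4.

F4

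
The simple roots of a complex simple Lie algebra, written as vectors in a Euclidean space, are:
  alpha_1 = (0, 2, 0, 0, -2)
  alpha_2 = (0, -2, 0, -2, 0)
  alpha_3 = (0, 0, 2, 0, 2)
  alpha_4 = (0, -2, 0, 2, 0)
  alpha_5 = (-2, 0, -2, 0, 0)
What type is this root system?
D_5 (so(10))

Compute the Cartan integers a_ij = 2(alpha_i, alpha_j)/(alpha_j, alpha_j); the resulting 5x5 Cartan matrix is
[[2, -1, -1, -1, 0], [-1, 2, 0, 0, 0], [-1, 0, 2, 0, -1], [-1, 0, 0, 2, 0], [0, 0, -1, 0, 2]].
All simple roots have the same length, so the diagram is simply laced. The associated Dynkin diagram is a chain of 3 nodes with a fork of two nodes at one end (D_5), so the type is D_5 (the algebra so(10)).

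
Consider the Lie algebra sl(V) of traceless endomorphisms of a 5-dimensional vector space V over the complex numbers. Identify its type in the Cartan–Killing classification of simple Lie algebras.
A_4

This is sl(5), which has dimension 5^2 - 1 = 24 and rank 5 - 1 = 4 (a Cartan subalgebra is the diagonal traceless matrices). In the classification of classical Lie algebras, the special linear algebra sl(n+1) has type A_n; here n = 4, so the Dynkin diagram is a chain of 4 nodes with single edges (A_4). Hence the type is A_4.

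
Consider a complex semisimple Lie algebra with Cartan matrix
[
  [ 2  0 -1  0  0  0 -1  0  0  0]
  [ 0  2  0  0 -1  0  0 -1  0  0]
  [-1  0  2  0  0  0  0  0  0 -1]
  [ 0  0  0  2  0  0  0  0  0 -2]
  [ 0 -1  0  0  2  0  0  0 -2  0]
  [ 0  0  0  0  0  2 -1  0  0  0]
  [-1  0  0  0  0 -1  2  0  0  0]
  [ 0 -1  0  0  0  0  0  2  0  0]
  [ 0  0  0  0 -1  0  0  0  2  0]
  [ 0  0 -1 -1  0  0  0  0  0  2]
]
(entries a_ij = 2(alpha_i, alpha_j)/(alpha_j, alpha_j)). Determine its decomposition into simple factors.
type B_4 + type C_6

The diagram associated to this matrix has two connected components: the simple roots {alpha_2, alpha_5, alpha_8, alpha_9} form a chain of 4 nodes with a double edge at one end; the terminal node there is the unique short simple root (B_4), and {alpha_1, alpha_3, alpha_4, alpha_6, alpha_7, alpha_10} form a chain of 6 nodes with a double edge at one end; the terminal node there is the unique long simple root (C_6). A semisimple Lie algebra decomposes uniquely as the direct sum of simple ideals, one per connected component of its Dynkin diagram, so g ≅ B_4 ⊕ C_6 (dimension 36 + 78 = 114).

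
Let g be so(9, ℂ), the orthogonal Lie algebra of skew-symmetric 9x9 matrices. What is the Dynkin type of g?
This is so(9) with 9 odd, which has dimension 9(9-1)/2 = 36 and rank (9-1)/2 = 4. In the classification of classical Lie algebras, the orthogonal algebra so(2n+1) in an odd number of variables has type B_n; here n = 4, so the Dynkin diagram is a chain of 4 nodes with a double edge at one end; the terminal node there is the unique short simple root (B_4). Hence the type is B_4.

B4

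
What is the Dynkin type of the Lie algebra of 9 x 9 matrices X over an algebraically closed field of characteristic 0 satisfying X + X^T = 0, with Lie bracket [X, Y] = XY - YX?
B_4 (so(9))

This is so(9) with 9 odd, which has dimension 9(9-1)/2 = 36 and rank (9-1)/2 = 4. In the classification of classical Lie algebras, the orthogonal algebra so(2n+1) in an odd number of variables has type B_n; here n = 4, so the Dynkin diagram is a chain of 4 nodes with a double edge at one end; the terminal node there is the unique short simple root (B_4). Hence the type is B_4.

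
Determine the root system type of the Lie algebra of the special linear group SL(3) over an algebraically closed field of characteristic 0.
This is sl(3), which has dimension 3^2 - 1 = 8 and rank 3 - 1 = 2 (a Cartan subalgebra is the diagonal traceless matrices). In the classification of classical Lie algebras, the special linear algebra sl(n+1) has type A_n; here n = 2, so the Dynkin diagram is a chain of 2 nodes with single edges (A_2). Hence the type is A_2.

type A_2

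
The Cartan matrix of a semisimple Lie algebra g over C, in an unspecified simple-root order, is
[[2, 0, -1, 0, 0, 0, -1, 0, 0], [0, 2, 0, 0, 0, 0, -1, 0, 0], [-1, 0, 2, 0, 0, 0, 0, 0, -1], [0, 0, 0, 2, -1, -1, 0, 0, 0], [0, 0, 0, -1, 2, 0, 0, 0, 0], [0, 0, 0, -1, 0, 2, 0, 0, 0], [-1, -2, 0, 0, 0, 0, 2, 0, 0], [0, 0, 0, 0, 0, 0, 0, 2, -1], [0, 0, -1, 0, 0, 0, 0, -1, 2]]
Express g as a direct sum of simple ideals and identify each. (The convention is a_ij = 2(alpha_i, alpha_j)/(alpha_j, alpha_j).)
The diagram associated to this matrix has two connected components: the simple roots {alpha_4, alpha_5, alpha_6} form a chain of 3 nodes with single edges (A_3), and {alpha_1, alpha_2, alpha_3, alpha_7, alpha_8, alpha_9} form a chain of 6 nodes with a double edge at one end; the terminal node there is the unique short simple root (B_6). A semisimple Lie algebra decomposes uniquely as the direct sum of simple ideals, one per connected component of its Dynkin diagram, so g ≅ A_3 ⊕ B_6 (dimension 15 + 78 = 93).

type A_3 ⊕ type B_6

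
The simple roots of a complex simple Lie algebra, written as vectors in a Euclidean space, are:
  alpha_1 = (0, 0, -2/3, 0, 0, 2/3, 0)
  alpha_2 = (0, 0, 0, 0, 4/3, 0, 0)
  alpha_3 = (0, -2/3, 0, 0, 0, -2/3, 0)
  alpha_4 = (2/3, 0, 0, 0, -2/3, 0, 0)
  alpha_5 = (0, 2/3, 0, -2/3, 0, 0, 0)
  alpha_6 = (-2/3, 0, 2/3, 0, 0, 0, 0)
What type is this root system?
Compute the Cartan integers a_ij = 2(alpha_i, alpha_j)/(alpha_j, alpha_j); the resulting 6x6 Cartan matrix is
[[2, 0, -1, 0, 0, -1], [0, 2, 0, -2, 0, 0], [-1, 0, 2, 0, -1, 0], [0, -1, 0, 2, 0, -1], [0, 0, -1, 0, 2, 0], [-1, 0, 0, -1, 0, 2]].
The roots have two lengths (squared-length ratio 2:1); the short ones are alpha_{1,3,4,5,6}. The associated Dynkin diagram is a chain of 6 nodes with a double edge at one end; the terminal node there is the unique long simple root (C_6), so the type is C_6 (the algebra sp(12)).

C_6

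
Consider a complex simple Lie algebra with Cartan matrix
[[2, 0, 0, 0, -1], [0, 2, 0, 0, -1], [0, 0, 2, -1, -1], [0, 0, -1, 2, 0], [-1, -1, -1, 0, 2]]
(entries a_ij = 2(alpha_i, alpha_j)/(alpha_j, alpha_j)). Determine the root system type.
The matrix has rank 5 with 2's on the diagonal. Reading the off-diagonal entries as Dynkin edges (a single edge where a_ij = a_ji = -1; a double or triple edge where a_ij * a_ji = 2 or 3), the diagram is a chain of 3 nodes with a fork of two nodes at one end (D_5). One simple-root ordering that puts it in standard form is (alpha_4, alpha_3, alpha_5, alpha_2, alpha_1). So the algebra is type D_5, i.e. so(10).

D_5 (so(10))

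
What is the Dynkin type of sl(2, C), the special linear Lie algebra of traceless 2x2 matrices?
A_1

This is sl(2), which has dimension 2^2 - 1 = 3 and rank 2 - 1 = 1 (a Cartan subalgebra is the diagonal traceless matrices). In the classification of classical Lie algebras, the special linear algebra sl(n+1) has type A_n; here n = 1, so the Dynkin diagram is a chain of 1 nodes with single edges (A_1). Hence the type is A_1.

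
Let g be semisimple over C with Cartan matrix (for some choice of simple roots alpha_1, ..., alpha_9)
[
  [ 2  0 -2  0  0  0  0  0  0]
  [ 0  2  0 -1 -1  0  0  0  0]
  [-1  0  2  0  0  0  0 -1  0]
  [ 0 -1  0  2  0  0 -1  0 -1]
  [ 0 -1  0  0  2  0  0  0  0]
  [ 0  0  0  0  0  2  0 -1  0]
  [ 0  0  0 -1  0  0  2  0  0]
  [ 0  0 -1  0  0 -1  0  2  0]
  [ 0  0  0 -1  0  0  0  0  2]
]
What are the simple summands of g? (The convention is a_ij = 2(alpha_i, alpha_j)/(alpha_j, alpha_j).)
C_4 (sp(8)) + D_5 (so(10))

The diagram associated to this matrix has two connected components: the simple roots {alpha_1, alpha_3, alpha_6, alpha_8} form a chain of 4 nodes with a double edge at one end; the terminal node there is the unique long simple root (C_4), and {alpha_2, alpha_4, alpha_5, alpha_7, alpha_9} form a chain of 3 nodes with a fork of two nodes at one end (D_5). A semisimple Lie algebra decomposes uniquely as the direct sum of simple ideals, one per connected component of its Dynkin diagram, so g ≅ C_4 ⊕ D_5 (dimension 36 + 45 = 81).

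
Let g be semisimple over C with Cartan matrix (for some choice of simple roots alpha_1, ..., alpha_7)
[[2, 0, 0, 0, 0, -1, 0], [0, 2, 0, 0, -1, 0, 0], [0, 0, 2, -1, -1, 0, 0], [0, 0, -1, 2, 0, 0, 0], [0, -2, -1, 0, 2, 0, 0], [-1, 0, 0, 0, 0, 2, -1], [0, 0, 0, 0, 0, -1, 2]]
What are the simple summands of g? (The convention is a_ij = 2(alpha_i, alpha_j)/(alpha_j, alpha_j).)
The diagram associated to this matrix has two connected components: the simple roots {alpha_1, alpha_6, alpha_7} form a chain of 3 nodes with single edges (A_3), and {alpha_2, alpha_3, alpha_4, alpha_5} form a chain of 4 nodes with a double edge at one end; the terminal node there is the unique short simple root (B_4). A semisimple Lie algebra decomposes uniquely as the direct sum of simple ideals, one per connected component of its Dynkin diagram, so g ≅ A_3 ⊕ B_4 (dimension 15 + 36 = 51).

A_3 (sl(4)) + B_4 (so(9))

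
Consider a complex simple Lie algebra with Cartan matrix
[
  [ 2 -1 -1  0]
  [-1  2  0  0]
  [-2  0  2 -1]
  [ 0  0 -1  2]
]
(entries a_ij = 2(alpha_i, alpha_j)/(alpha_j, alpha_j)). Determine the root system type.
type F_4

The matrix has rank 4 with 2's on the diagonal. Reading the off-diagonal entries as Dynkin edges (a single edge where a_ij = a_ji = -1; a double or triple edge where a_ij * a_ji = 2 or 3), the diagram is a chain of 4 nodes with a double edge between the middle two (F_4). One simple-root ordering that puts it in standard form is (alpha_4, alpha_3, alpha_1, alpha_2). So the algebra is type F_4.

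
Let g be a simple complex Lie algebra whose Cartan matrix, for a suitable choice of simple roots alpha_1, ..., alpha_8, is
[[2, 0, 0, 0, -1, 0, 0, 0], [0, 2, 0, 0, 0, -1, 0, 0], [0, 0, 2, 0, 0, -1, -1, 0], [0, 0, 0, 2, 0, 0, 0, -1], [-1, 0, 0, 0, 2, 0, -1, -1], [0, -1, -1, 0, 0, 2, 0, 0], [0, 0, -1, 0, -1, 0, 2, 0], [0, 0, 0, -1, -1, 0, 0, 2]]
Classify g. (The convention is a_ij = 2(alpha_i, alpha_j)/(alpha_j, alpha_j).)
The matrix has rank 8 with 2's on the diagonal. Reading the off-diagonal entries as Dynkin edges (a single edge where a_ij = a_ji = -1; a double or triple edge where a_ij * a_ji = 2 or 3), the diagram is a chain of 7 nodes with one extra node attached to the third node from one end (E_8). One simple-root ordering that puts it in standard form is (alpha_4, alpha_1, alpha_8, alpha_5, alpha_7, alpha_3, alpha_6, alpha_2). So the algebra is type E_8.

E_8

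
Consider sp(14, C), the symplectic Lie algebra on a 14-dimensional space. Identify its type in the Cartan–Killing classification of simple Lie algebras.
C_7

This is sp(14), which has dimension 14(14+1)/2 = 105 and rank 14/2 = 7. In the classification of classical Lie algebras, the symplectic algebra sp(2n) has type C_n; here n = 7, so the Dynkin diagram is a chain of 7 nodes with a double edge at one end; the terminal node there is the unique long simple root (C_7). Hence the type is C_7.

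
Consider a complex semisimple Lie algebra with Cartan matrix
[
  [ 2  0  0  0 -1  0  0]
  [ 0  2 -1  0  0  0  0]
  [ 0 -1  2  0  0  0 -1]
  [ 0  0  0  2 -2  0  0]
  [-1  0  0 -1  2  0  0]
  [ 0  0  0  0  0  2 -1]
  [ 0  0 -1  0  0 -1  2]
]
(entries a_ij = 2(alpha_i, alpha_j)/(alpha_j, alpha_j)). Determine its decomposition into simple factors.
The diagram associated to this matrix has two connected components: the simple roots {alpha_2, alpha_3, alpha_6, alpha_7} form a chain of 4 nodes with single edges (A_4), and {alpha_1, alpha_4, alpha_5} form a chain of 3 nodes with a double edge at one end; the terminal node there is the unique long simple root (C_3). A semisimple Lie algebra decomposes uniquely as the direct sum of simple ideals, one per connected component of its Dynkin diagram, so g ≅ A_4 ⊕ C_3 (dimension 24 + 21 = 45).

A4 ⊕ C3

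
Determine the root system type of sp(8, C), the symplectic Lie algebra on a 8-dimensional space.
This is sp(8), which has dimension 8(8+1)/2 = 36 and rank 8/2 = 4. In the classification of classical Lie algebras, the symplectic algebra sp(2n) has type C_n; here n = 4, so the Dynkin diagram is a chain of 4 nodes with a double edge at one end; the terminal node there is the unique long simple root (C_4). Hence the type is C_4.

C4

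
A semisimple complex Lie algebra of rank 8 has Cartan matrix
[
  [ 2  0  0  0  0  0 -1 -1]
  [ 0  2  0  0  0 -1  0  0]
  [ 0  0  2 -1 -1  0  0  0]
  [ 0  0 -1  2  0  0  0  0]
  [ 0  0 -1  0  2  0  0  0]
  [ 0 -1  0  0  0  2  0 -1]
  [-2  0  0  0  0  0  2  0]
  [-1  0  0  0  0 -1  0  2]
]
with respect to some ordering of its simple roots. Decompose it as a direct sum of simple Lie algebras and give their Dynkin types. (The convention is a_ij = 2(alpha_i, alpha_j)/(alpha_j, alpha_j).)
type A_3 ⊕ type C_5

The diagram associated to this matrix has two connected components: the simple roots {alpha_3, alpha_4, alpha_5} form a chain of 3 nodes with single edges (A_3), and {alpha_1, alpha_2, alpha_6, alpha_7, alpha_8} form a chain of 5 nodes with a double edge at one end; the terminal node there is the unique long simple root (C_5). A semisimple Lie algebra decomposes uniquely as the direct sum of simple ideals, one per connected component of its Dynkin diagram, so g ≅ A_3 ⊕ C_5 (dimension 15 + 55 = 70).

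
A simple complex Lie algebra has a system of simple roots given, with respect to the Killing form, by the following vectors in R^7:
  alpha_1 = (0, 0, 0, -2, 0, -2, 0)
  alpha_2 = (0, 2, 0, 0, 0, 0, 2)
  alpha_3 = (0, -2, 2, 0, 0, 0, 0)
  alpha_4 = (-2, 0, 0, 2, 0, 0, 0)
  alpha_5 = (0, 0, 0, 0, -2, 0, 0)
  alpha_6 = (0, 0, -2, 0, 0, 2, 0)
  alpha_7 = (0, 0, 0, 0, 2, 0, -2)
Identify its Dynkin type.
Compute the Cartan integers a_ij = 2(alpha_i, alpha_j)/(alpha_j, alpha_j); the resulting 7x7 Cartan matrix is
[[2, 0, 0, -1, 0, -1, 0], [0, 2, -1, 0, 0, 0, -1], [0, -1, 2, 0, 0, -1, 0], [-1, 0, 0, 2, 0, 0, 0], [0, 0, 0, 0, 2, 0, -1], [-1, 0, -1, 0, 0, 2, 0], [0, -1, 0, 0, -2, 0, 2]].
The roots have two lengths (squared-length ratio 2:1); the short ones are alpha_{5}. The associated Dynkin diagram is a chain of 7 nodes with a double edge at one end; the terminal node there is the unique short simple root (B_7), so the type is B_7 (the algebra so(15)).

B_7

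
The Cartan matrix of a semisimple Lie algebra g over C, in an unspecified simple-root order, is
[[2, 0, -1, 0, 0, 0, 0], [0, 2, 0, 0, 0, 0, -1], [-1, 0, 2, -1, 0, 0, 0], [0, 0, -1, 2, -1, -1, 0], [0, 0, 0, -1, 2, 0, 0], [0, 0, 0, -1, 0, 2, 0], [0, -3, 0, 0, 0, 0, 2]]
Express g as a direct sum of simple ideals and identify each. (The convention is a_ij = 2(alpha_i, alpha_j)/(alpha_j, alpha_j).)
D_5 ⊕ G_2

The diagram associated to this matrix has two connected components: the simple roots {alpha_1, alpha_3, alpha_4, alpha_5, alpha_6} form a chain of 3 nodes with a fork of two nodes at one end (D_5), and {alpha_2, alpha_7} form two nodes joined by a triple edge (G_2). A semisimple Lie algebra decomposes uniquely as the direct sum of simple ideals, one per connected component of its Dynkin diagram, so g ≅ D_5 ⊕ G_2 (dimension 45 + 14 = 59).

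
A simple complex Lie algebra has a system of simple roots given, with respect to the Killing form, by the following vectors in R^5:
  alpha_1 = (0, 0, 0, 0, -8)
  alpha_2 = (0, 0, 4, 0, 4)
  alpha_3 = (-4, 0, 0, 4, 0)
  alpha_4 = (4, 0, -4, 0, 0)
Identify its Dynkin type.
C4

Compute the Cartan integers a_ij = 2(alpha_i, alpha_j)/(alpha_j, alpha_j); the resulting 4x4 Cartan matrix is
[[2, -2, 0, 0], [-1, 2, 0, -1], [0, 0, 2, -1], [0, -1, -1, 2]].
The roots have two lengths (squared-length ratio 2:1); the short ones are alpha_{2,3,4}. The associated Dynkin diagram is a chain of 4 nodes with a double edge at one end; the terminal node there is the unique long simple root (C_4), so the type is C_4 (the algebra sp(8)).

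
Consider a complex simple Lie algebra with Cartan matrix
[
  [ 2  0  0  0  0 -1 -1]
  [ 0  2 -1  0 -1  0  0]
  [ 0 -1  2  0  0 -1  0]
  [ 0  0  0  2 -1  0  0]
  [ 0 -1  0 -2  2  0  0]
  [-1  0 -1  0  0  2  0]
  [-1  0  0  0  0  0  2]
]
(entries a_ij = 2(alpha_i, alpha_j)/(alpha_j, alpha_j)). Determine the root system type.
The matrix has rank 7 with 2's on the diagonal. Reading the off-diagonal entries as Dynkin edges (a single edge where a_ij = a_ji = -1; a double or triple edge where a_ij * a_ji = 2 or 3), the diagram is a chain of 7 nodes with a double edge at one end; the terminal node there is the unique short simple root (B_7). One simple-root ordering that puts it in standard form is (alpha_7, alpha_1, alpha_6, alpha_3, alpha_2, alpha_5, alpha_4). So the algebra is type B_7, i.e. so(15).

B_7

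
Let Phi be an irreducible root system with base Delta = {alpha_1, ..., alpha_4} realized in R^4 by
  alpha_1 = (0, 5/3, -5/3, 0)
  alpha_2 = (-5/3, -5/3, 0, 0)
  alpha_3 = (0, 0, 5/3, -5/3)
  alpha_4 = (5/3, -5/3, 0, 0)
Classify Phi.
Compute the Cartan integers a_ij = 2(alpha_i, alpha_j)/(alpha_j, alpha_j); the resulting 4x4 Cartan matrix is
[[2, -1, -1, -1], [-1, 2, 0, 0], [-1, 0, 2, 0], [-1, 0, 0, 2]].
All simple roots have the same length, so the diagram is simply laced. The associated Dynkin diagram is a chain of 2 nodes with a fork of two nodes at one end (D_4), so the type is D_4 (the algebra so(8)).

type D_4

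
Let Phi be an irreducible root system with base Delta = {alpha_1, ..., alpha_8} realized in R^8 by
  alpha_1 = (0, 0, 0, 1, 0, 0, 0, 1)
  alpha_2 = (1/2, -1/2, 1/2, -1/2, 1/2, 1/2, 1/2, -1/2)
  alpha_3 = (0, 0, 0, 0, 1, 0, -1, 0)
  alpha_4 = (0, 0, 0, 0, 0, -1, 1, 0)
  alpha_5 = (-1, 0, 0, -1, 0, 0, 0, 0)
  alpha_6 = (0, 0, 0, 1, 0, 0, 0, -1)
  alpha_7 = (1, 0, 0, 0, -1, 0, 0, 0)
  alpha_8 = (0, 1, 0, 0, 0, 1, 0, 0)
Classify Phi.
Compute the Cartan integers a_ij = 2(alpha_i, alpha_j)/(alpha_j, alpha_j); the resulting 8x8 Cartan matrix is
[[2, -1, 0, 0, -1, 0, 0, 0], [-1, 2, 0, 0, 0, 0, 0, 0], [0, 0, 2, -1, 0, 0, -1, 0], [0, 0, -1, 2, 0, 0, 0, -1], [-1, 0, 0, 0, 2, -1, -1, 0], [0, 0, 0, 0, -1, 2, 0, 0], [0, 0, -1, 0, -1, 0, 2, 0], [0, 0, 0, -1, 0, 0, 0, 2]].
All simple roots have the same length, so the diagram is simply laced. The associated Dynkin diagram is a chain of 7 nodes with one extra node attached to the third node from one end (E_8), so the type is E_8.

E_8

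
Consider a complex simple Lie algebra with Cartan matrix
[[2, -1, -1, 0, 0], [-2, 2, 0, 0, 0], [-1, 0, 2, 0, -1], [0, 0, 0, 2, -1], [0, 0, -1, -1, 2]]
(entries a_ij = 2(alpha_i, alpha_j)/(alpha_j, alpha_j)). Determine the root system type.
The matrix has rank 5 with 2's on the diagonal. Reading the off-diagonal entries as Dynkin edges (a single edge where a_ij = a_ji = -1; a double or triple edge where a_ij * a_ji = 2 or 3), the diagram is a chain of 5 nodes with a double edge at one end; the terminal node there is the unique long simple root (C_5). One simple-root ordering that puts it in standard form is (alpha_4, alpha_5, alpha_3, alpha_1, alpha_2). So the algebra is type C_5, i.e. sp(10).

C_5 (sp(10))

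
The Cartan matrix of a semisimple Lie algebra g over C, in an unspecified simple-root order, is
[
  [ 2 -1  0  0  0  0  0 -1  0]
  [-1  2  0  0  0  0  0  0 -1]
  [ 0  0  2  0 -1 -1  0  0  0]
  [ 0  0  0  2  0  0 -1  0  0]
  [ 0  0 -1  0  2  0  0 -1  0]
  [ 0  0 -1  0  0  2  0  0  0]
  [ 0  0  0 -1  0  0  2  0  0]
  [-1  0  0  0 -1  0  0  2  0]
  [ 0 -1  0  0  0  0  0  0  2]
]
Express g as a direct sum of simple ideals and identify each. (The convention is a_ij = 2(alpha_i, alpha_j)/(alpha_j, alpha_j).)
The diagram associated to this matrix has two connected components: the simple roots {alpha_4, alpha_7} form a chain of 2 nodes with single edges (A_2), and {alpha_1, alpha_2, alpha_3, alpha_5, alpha_6, alpha_8, alpha_9} form a chain of 7 nodes with single edges (A_7). A semisimple Lie algebra decomposes uniquely as the direct sum of simple ideals, one per connected component of its Dynkin diagram, so g ≅ A_2 ⊕ A_7 (dimension 8 + 63 = 71).

A_2 (sl(3)) + A_7 (sl(8))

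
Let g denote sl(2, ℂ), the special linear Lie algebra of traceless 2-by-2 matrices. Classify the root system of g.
This is sl(2), which has dimension 2^2 - 1 = 3 and rank 2 - 1 = 1 (a Cartan subalgebra is the diagonal traceless matrices). In the classification of classical Lie algebras, the special linear algebra sl(n+1) has type A_n; here n = 1, so the Dynkin diagram is a chain of 1 nodes with single edges (A_1). Hence the type is A_1.

A_1 (sl(2))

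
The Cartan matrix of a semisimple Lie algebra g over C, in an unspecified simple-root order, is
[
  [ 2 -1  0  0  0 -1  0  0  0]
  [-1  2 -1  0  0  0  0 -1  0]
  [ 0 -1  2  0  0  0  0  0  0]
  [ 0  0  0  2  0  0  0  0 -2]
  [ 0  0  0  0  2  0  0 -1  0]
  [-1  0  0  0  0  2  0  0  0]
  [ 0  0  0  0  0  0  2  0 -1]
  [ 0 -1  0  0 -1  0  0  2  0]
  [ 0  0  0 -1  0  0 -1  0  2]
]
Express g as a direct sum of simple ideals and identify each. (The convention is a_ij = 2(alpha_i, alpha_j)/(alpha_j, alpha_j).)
The diagram associated to this matrix has two connected components: the simple roots {alpha_4, alpha_7, alpha_9} form a chain of 3 nodes with a double edge at one end; the terminal node there is the unique long simple root (C_3), and {alpha_1, alpha_2, alpha_3, alpha_5, alpha_6, alpha_8} form a chain of 5 nodes with one extra node attached to the third node from one end (E_6). A semisimple Lie algebra decomposes uniquely as the direct sum of simple ideals, one per connected component of its Dynkin diagram, so g ≅ C_3 ⊕ E_6 (dimension 21 + 78 = 99).

type C_3 + type E_6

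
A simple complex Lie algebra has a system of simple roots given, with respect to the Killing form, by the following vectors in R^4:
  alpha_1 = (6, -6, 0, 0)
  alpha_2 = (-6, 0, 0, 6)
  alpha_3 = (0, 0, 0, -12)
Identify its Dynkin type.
type C_3

Compute the Cartan integers a_ij = 2(alpha_i, alpha_j)/(alpha_j, alpha_j); the resulting 3x3 Cartan matrix is
[[2, -1, 0], [-1, 2, -1], [0, -2, 2]].
The roots have two lengths (squared-length ratio 2:1); the short ones are alpha_{1,2}. The associated Dynkin diagram is a chain of 3 nodes with a double edge at one end; the terminal node there is the unique long simple root (C_3), so the type is C_3 (the algebra sp(6)).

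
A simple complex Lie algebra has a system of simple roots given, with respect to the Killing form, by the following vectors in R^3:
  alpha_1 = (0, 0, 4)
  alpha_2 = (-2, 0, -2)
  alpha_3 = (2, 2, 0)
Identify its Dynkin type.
C_3

Compute the Cartan integers a_ij = 2(alpha_i, alpha_j)/(alpha_j, alpha_j); the resulting 3x3 Cartan matrix is
[[2, -2, 0], [-1, 2, -1], [0, -1, 2]].
The roots have two lengths (squared-length ratio 2:1); the short ones are alpha_{2,3}. The associated Dynkin diagram is a chain of 3 nodes with a double edge at one end; the terminal node there is the unique long simple root (C_3), so the type is C_3 (the algebra sp(6)).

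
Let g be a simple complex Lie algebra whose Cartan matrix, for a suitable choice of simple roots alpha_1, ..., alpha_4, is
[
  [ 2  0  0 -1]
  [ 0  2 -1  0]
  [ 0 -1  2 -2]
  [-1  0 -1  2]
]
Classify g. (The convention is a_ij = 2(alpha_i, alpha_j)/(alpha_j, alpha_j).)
type F_4

The matrix has rank 4 with 2's on the diagonal. Reading the off-diagonal entries as Dynkin edges (a single edge where a_ij = a_ji = -1; a double or triple edge where a_ij * a_ji = 2 or 3), the diagram is a chain of 4 nodes with a double edge between the middle two (F_4). One simple-root ordering that puts it in standard form is (alpha_2, alpha_3, alpha_4, alpha_1). So the algebra is type F_4.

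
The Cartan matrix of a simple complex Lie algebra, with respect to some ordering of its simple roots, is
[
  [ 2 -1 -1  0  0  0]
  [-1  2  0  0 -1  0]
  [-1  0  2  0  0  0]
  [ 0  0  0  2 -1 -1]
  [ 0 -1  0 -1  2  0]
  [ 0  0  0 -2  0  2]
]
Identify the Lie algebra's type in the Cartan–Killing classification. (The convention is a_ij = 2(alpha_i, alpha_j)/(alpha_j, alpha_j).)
C_6

The matrix has rank 6 with 2's on the diagonal. Reading the off-diagonal entries as Dynkin edges (a single edge where a_ij = a_ji = -1; a double or triple edge where a_ij * a_ji = 2 or 3), the diagram is a chain of 6 nodes with a double edge at one end; the terminal node there is the unique long simple root (C_6). One simple-root ordering that puts it in standard form is (alpha_3, alpha_1, alpha_2, alpha_5, alpha_4, alpha_6). So the algebra is type C_6, i.e. sp(12).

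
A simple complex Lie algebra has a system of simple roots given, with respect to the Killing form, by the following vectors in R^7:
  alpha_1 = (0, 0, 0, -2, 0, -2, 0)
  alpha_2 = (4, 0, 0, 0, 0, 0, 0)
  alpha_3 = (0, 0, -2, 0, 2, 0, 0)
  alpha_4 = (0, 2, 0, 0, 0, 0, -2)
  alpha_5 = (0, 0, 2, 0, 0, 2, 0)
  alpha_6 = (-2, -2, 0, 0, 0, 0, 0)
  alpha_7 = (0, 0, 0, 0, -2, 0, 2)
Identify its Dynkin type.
C7

Compute the Cartan integers a_ij = 2(alpha_i, alpha_j)/(alpha_j, alpha_j); the resulting 7x7 Cartan matrix is
[[2, 0, 0, 0, -1, 0, 0], [0, 2, 0, 0, 0, -2, 0], [0, 0, 2, 0, -1, 0, -1], [0, 0, 0, 2, 0, -1, -1], [-1, 0, -1, 0, 2, 0, 0], [0, -1, 0, -1, 0, 2, 0], [0, 0, -1, -1, 0, 0, 2]].
The roots have two lengths (squared-length ratio 2:1); the short ones are alpha_{1,3,4,5,6,7}. The associated Dynkin diagram is a chain of 7 nodes with a double edge at one end; the terminal node there is the unique long simple root (C_7), so the type is C_7 (the algebra sp(14)).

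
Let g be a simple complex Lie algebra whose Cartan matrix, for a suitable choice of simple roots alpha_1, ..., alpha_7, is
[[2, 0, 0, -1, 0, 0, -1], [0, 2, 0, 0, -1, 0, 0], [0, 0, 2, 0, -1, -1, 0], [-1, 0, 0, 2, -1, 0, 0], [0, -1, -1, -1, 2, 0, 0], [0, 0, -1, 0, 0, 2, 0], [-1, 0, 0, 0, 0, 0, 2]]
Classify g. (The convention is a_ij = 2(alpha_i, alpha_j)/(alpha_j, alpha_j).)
E_7

The matrix has rank 7 with 2's on the diagonal. Reading the off-diagonal entries as Dynkin edges (a single edge where a_ij = a_ji = -1; a double or triple edge where a_ij * a_ji = 2 or 3), the diagram is a chain of 6 nodes with one extra node attached to the third node from one end (E_7). One simple-root ordering that puts it in standard form is (alpha_6, alpha_2, alpha_3, alpha_5, alpha_4, alpha_1, alpha_7). So the algebra is type E_7.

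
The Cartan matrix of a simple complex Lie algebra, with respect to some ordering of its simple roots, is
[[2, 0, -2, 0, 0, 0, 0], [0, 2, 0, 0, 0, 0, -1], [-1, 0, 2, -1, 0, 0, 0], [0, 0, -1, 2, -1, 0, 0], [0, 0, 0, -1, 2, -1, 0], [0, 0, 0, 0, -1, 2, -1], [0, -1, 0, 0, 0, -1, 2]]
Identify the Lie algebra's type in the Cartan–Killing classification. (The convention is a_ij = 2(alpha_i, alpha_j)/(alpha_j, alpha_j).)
C_7

The matrix has rank 7 with 2's on the diagonal. Reading the off-diagonal entries as Dynkin edges (a single edge where a_ij = a_ji = -1; a double or triple edge where a_ij * a_ji = 2 or 3), the diagram is a chain of 7 nodes with a double edge at one end; the terminal node there is the unique long simple root (C_7). One simple-root ordering that puts it in standard form is (alpha_2, alpha_7, alpha_6, alpha_5, alpha_4, alpha_3, alpha_1). So the algebra is type C_7, i.e. sp(14).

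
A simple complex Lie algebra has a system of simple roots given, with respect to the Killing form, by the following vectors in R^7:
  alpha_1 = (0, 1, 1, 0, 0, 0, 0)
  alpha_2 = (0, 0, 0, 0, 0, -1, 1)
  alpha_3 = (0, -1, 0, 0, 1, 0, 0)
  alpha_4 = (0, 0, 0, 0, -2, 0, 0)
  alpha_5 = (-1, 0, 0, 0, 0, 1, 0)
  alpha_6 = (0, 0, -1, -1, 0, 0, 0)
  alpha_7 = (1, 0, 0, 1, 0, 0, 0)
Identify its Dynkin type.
Compute the Cartan integers a_ij = 2(alpha_i, alpha_j)/(alpha_j, alpha_j); the resulting 7x7 Cartan matrix is
[[2, 0, -1, 0, 0, -1, 0], [0, 2, 0, 0, -1, 0, 0], [-1, 0, 2, -1, 0, 0, 0], [0, 0, -2, 2, 0, 0, 0], [0, -1, 0, 0, 2, 0, -1], [-1, 0, 0, 0, 0, 2, -1], [0, 0, 0, 0, -1, -1, 2]].
The roots have two lengths (squared-length ratio 2:1); the short ones are alpha_{1,2,3,5,6,7}. The associated Dynkin diagram is a chain of 7 nodes with a double edge at one end; the terminal node there is the unique long simple root (C_7), so the type is C_7 (the algebra sp(14)).

C_7 (sp(14))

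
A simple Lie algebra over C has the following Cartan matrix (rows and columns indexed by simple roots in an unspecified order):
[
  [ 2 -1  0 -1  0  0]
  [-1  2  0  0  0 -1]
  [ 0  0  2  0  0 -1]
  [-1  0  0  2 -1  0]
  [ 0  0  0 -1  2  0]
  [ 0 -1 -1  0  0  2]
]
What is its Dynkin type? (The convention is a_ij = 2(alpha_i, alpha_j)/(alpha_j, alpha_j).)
The matrix has rank 6 with 2's on the diagonal. Reading the off-diagonal entries as Dynkin edges (a single edge where a_ij = a_ji = -1; a double or triple edge where a_ij * a_ji = 2 or 3), the diagram is a chain of 6 nodes with single edges (A_6). One simple-root ordering that puts it in standard form is (alpha_5, alpha_4, alpha_1, alpha_2, alpha_6, alpha_3). So the algebra is type A_6, i.e. sl(7).

A_6 (sl(7))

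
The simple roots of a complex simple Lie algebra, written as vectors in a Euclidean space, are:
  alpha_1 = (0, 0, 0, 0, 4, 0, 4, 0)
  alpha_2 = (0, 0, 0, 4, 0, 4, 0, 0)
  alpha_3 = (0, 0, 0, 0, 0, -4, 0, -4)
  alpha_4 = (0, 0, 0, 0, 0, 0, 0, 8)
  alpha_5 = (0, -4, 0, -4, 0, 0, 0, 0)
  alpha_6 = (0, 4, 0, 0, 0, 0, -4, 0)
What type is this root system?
Compute the Cartan integers a_ij = 2(alpha_i, alpha_j)/(alpha_j, alpha_j); the resulting 6x6 Cartan matrix is
[[2, 0, 0, 0, 0, -1], [0, 2, -1, 0, -1, 0], [0, -1, 2, -1, 0, 0], [0, 0, -2, 2, 0, 0], [0, -1, 0, 0, 2, -1], [-1, 0, 0, 0, -1, 2]].
The roots have two lengths (squared-length ratio 2:1); the short ones are alpha_{1,2,3,5,6}. The associated Dynkin diagram is a chain of 6 nodes with a double edge at one end; the terminal node there is the unique long simple root (C_6), so the type is C_6 (the algebra sp(12)).

type C_6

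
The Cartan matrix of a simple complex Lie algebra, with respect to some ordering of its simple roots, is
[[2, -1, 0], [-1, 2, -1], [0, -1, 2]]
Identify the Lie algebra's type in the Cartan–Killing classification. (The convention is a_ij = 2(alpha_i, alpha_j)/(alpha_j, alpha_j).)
A3

The matrix has rank 3 with 2's on the diagonal. Reading the off-diagonal entries as Dynkin edges (a single edge where a_ij = a_ji = -1; a double or triple edge where a_ij * a_ji = 2 or 3), the diagram is a chain of 3 nodes with single edges (A_3). One simple-root ordering that puts it in standard form is (alpha_1, alpha_2, alpha_3). So the algebra is type A_3, i.e. sl(4).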